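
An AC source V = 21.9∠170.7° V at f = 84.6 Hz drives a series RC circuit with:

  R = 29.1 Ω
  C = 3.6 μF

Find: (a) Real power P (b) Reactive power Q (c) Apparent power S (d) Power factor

Step 1 — Angular frequency: ω = 2π·f = 2π·84.6 = 531.6 rad/s.
Step 2 — Component impedances:
  R: Z = R = 29.1 Ω
  C: Z = 1/(jωC) = -j/(ω·C) = 0 - j522.6 Ω
Step 3 — Series combination: Z_total = R + C = 29.1 - j522.6 Ω = 523.4∠-86.8° Ω.
Step 4 — Source phasor: V = 21.9∠170.7° V = -21.61 + j3.539 V.
Step 5 — Current: I = V / Z = -0.009047 - j0.04085 A = 0.04184∠-102.5° A.
Step 6 — Complex power: S = V·I* = 0.05095 - j0.9149 VA.
Step 7 — Real power: P = Re(S) = 0.05095 W.
Step 8 — Reactive power: Q = Im(S) = -0.9149 VAR.
Step 9 — Apparent power: |S| = 0.9164 VA.
Step 10 — Power factor: PF = P/|S| = 0.0556 (leading).

(a) P = 0.05095 W  (b) Q = -0.9149 VAR  (c) S = 0.9164 VA  (d) PF = 0.0556 (leading)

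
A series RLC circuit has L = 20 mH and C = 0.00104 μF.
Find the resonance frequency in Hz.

Step 1 — Resonance condition Im(Z)=0 gives ω₀ = 1/√(LC).
Step 2 — ω₀ = 1/√(0.02·1.04e-09) = 2.193e+05 rad/s.
Step 3 — f₀ = ω₀/(2π) = 3.49e+04 Hz.

f₀ = 3.49e+04 Hz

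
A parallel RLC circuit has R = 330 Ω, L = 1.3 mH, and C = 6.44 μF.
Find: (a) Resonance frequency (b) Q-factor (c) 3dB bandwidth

Step 1 — Resonance: ω₀ = 1/√(LC) = 1/√(0.0013·6.44e-06) = 1.093e+04 rad/s.
Step 2 — f₀ = ω₀/(2π) = 1739 Hz.
Step 3 — Parallel Q: Q = R/(ω₀L) = 330/(1.093e+04·0.0013) = 23.23.
Step 4 — Bandwidth: Δω = ω₀/Q = 470.5 rad/s; BW = Δω/(2π) = 74.89 Hz.

(a) f₀ = 1739 Hz  (b) Q = 23.23  (c) BW = 74.89 Hz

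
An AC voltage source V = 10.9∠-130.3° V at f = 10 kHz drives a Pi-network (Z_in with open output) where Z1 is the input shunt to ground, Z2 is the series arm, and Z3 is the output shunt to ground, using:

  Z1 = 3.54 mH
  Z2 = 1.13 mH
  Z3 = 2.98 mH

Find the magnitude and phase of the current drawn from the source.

Step 1 — Angular frequency: ω = 2π·f = 2π·1e+04 = 6.283e+04 rad/s.
Step 2 — Component impedances:
  Z1: Z = jωL = j·6.283e+04·0.00354 = 0 + j222.4 Ω
  Z2: Z = jωL = j·6.283e+04·0.00113 = 0 + j71 Ω
  Z3: Z = jωL = j·6.283e+04·0.00298 = 0 + j187.2 Ω
Step 3 — With open output, the series arm Z2 and the output shunt Z3 appear in series to ground: Z2 + Z3 = 0 + j258.2 Ω.
Step 4 — Parallel with input shunt Z1: Z_in = Z1 || (Z2 + Z3) = 0 + j119.5 Ω = 119.5∠90.0° Ω.
Step 5 — Source phasor: V = 10.9∠-130.3° V = -7.05 - j8.313 V.
Step 6 — Ohm's law: I = V / Z_total = (-7.05 - j8.313) / (0 + j119.5) = -0.06957 + j0.059 A.
Step 7 — Convert to polar: |I| = 0.09121 A, ∠I = 139.7°.

I = 0.09121∠139.7° A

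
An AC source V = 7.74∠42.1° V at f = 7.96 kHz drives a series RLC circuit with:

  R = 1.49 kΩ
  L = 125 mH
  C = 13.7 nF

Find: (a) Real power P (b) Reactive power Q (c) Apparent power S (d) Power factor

Step 1 — Angular frequency: ω = 2π·f = 2π·7960 = 5.001e+04 rad/s.
Step 2 — Component impedances:
  R: Z = R = 1490 Ω
  L: Z = jωL = j·5.001e+04·0.125 = 0 + j6252 Ω
  C: Z = 1/(jωC) = -j/(ω·C) = 0 - j1459 Ω
Step 3 — Series combination: Z_total = R + L + C = 1490 + j4792 Ω = 5019∠72.7° Ω.
Step 4 — Source phasor: V = 7.74∠42.1° V = 5.743 + j5.189 V.
Step 5 — Current: I = V / Z = 0.001327 - j0.0007857 A = 0.001542∠-30.6° A.
Step 6 — Complex power: S = V·I* = 0.003544 + j0.0114 VA.
Step 7 — Real power: P = Re(S) = 0.003544 W.
Step 8 — Reactive power: Q = Im(S) = 0.0114 VAR.
Step 9 — Apparent power: |S| = 0.01194 VA.
Step 10 — Power factor: PF = P/|S| = 0.2969 (lagging).

(a) P = 0.003544 W  (b) Q = 0.0114 VAR  (c) S = 0.01194 VA  (d) PF = 0.2969 (lagging)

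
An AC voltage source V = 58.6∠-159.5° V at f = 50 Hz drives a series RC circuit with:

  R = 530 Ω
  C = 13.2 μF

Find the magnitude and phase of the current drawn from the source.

Step 1 — Angular frequency: ω = 2π·f = 2π·50 = 314.2 rad/s.
Step 2 — Component impedances:
  R: Z = R = 530 Ω
  C: Z = 1/(jωC) = -j/(ω·C) = 0 - j241.1 Ω
Step 3 — Series combination: Z_total = R + C = 530 - j241.1 Ω = 582.3∠-24.5° Ω.
Step 4 — Source phasor: V = 58.6∠-159.5° V = -54.89 - j20.52 V.
Step 5 — Ohm's law: I = V / Z_total = (-54.89 - j20.52) / (530 - j241.1) = -0.07121 - j0.07112 A.
Step 6 — Convert to polar: |I| = 0.1006 A, ∠I = -135.0°.

I = 0.1006∠-135.0° A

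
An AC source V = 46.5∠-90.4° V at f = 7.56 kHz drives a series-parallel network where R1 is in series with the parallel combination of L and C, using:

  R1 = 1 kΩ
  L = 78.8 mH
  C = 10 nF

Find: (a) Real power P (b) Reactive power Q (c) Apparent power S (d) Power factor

Step 1 — Angular frequency: ω = 2π·f = 2π·7560 = 4.75e+04 rad/s.
Step 2 — Component impedances:
  R1: Z = R = 1000 Ω
  L: Z = jωL = j·4.75e+04·0.0788 = 0 + j3743 Ω
  C: Z = 1/(jωC) = -j/(ω·C) = 0 - j2105 Ω
Step 3 — Parallel branch: L || C = 1/(1/L + 1/C) = 0 - j4811 Ω.
Step 4 — Series with R1: Z_total = R1 + (L || C) = 1000 - j4811 Ω = 4914∠-78.3° Ω.
Step 5 — Source phasor: V = 46.5∠-90.4° V = -0.3246 - j46.5 V.
Step 6 — Current: I = V / Z = 0.009251 - j0.00199 A = 0.009463∠-12.1° A.
Step 7 — Complex power: S = V·I* = 0.08954 - j0.4308 VA.
Step 8 — Real power: P = Re(S) = 0.08954 W.
Step 9 — Reactive power: Q = Im(S) = -0.4308 VAR.
Step 10 — Apparent power: |S| = 0.44 VA.
Step 11 — Power factor: PF = P/|S| = 0.2035 (leading).

(a) P = 0.08954 W  (b) Q = -0.4308 VAR  (c) S = 0.44 VA  (d) PF = 0.2035 (leading)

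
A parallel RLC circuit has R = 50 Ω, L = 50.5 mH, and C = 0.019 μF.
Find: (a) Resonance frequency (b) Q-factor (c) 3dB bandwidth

Step 1 — Resonance: ω₀ = 1/√(LC) = 1/√(0.0505·1.9e-08) = 3.228e+04 rad/s.
Step 2 — f₀ = ω₀/(2π) = 5138 Hz.
Step 3 — Parallel Q: Q = R/(ω₀L) = 50/(3.228e+04·0.0505) = 0.03067.
Step 4 — Bandwidth: Δω = ω₀/Q = 1.053e+06 rad/s; BW = Δω/(2π) = 1.675e+05 Hz.

(a) f₀ = 5138 Hz  (b) Q = 0.03067  (c) BW = 1.675e+05 Hz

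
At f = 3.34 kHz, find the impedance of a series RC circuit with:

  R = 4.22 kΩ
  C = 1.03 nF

Step 1 — Angular frequency: ω = 2π·f = 2π·3340 = 2.099e+04 rad/s.
Step 2 — Component impedances:
  R: Z = R = 4220 Ω
  C: Z = 1/(jωC) = -j/(ω·C) = 0 - j4.626e+04 Ω
Step 3 — Series combination: Z_total = R + C = 4220 - j4.626e+04 Ω = 4.646e+04∠-84.8° Ω.

Z = 4220 - j4.626e+04 Ω = 4.646e+04∠-84.8° Ω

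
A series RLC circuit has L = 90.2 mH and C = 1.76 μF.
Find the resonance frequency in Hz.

Step 1 — Resonance condition Im(Z)=0 gives ω₀ = 1/√(LC).
Step 2 — ω₀ = 1/√(0.0902·1.76e-06) = 2510 rad/s.
Step 3 — f₀ = ω₀/(2π) = 399.4 Hz.

f₀ = 399.4 Hz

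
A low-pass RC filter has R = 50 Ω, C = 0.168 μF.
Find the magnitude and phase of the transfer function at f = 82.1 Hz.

Step 1 — Angular frequency: ω = 2π·82.1 = 515.8 rad/s.
Step 2 — Transfer function: H(jω) = 1/(1 + jωRC).
Step 3 — Denominator: 1 + jωRC = 1 + j·515.8·50·1.68e-07 = 1 + j0.004333.
Step 4 — H = 1 - j0.004333.
Step 5 — Magnitude: |H| = 1 (-0.0 dB); phase: φ = -0.2°.

|H| = 1 (-0.0 dB), φ = -0.2°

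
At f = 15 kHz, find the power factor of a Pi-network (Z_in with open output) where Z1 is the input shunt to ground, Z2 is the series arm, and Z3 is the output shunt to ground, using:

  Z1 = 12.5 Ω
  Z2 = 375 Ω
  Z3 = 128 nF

Step 1 — Angular frequency: ω = 2π·f = 2π·1.5e+04 = 9.425e+04 rad/s.
Step 2 — Component impedances:
  Z1: Z = R = 12.5 Ω
  Z2: Z = R = 375 Ω
  Z3: Z = 1/(jωC) = -j/(ω·C) = 0 - j82.89 Ω
Step 3 — With open output, the series arm Z2 and the output shunt Z3 appear in series to ground: Z2 + Z3 = 375 - j82.89 Ω.
Step 4 — Parallel with input shunt Z1: Z_in = Z1 || (Z2 + Z3) = 12.11 - j0.08248 Ω = 12.11∠-0.4° Ω.
Step 5 — Power factor: PF = cos(φ) = Re(Z)/|Z| = 12.11/12.11 = 1.
Step 6 — Type: Im(Z) = -0.08248 ⇒ leading (phase φ = -0.4°).

PF = 1 (leading, φ = -0.4°)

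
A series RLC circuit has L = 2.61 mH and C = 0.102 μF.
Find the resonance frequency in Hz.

Step 1 — Resonance condition Im(Z)=0 gives ω₀ = 1/√(LC).
Step 2 — ω₀ = 1/√(0.00261·1.02e-07) = 6.129e+04 rad/s.
Step 3 — f₀ = ω₀/(2π) = 9754 Hz.

f₀ = 9754 Hz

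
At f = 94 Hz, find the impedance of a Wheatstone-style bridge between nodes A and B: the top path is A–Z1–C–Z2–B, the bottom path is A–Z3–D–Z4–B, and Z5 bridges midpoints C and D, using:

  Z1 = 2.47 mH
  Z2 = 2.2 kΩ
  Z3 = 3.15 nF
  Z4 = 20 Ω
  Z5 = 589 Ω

Step 1 — Angular frequency: ω = 2π·f = 2π·94 = 590.6 rad/s.
Step 2 — Component impedances:
  Z1: Z = jωL = j·590.6·0.00247 = 0 + j1.459 Ω
  Z2: Z = R = 2200 Ω
  Z3: Z = 1/(jωC) = -j/(ω·C) = 0 - j5.375e+05 Ω
  Z4: Z = R = 20 Ω
  Z5: Z = R = 589 Ω
Step 3 — Bridge requires nodal analysis (the Z5 bridge couples midpoints C and D, so the two paths cannot be reduced to a simple series/parallel combination). Setting node B to ground and injecting 1 A at node A, the 3-node admittance system at A, C, D solves to V_A = Z_AB = 477 + j1.063 Ω = 477∠0.1° Ω.

Z = 477 + j1.063 Ω = 477∠0.1° Ω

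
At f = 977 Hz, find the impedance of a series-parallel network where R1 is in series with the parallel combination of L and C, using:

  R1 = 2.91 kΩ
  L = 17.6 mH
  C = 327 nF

Step 1 — Angular frequency: ω = 2π·f = 2π·977 = 6139 rad/s.
Step 2 — Component impedances:
  R1: Z = R = 2910 Ω
  L: Z = jωL = j·6139·0.0176 = 0 + j108 Ω
  C: Z = 1/(jωC) = -j/(ω·C) = 0 - j498.2 Ω
Step 3 — Parallel branch: L || C = 1/(1/L + 1/C) = 0 + j138 Ω.
Step 4 — Series with R1: Z_total = R1 + (L || C) = 2910 + j138 Ω = 2913∠2.7° Ω.

Z = 2910 + j138 Ω = 2913∠2.7° Ω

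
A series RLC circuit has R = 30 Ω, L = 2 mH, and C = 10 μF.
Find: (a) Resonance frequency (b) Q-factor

Step 1 — Resonance condition Im(Z)=0 gives ω₀ = 1/√(LC).
Step 2 — ω₀ = 1/√(0.002·1e-05) = 7071 rad/s.
Step 3 — f₀ = ω₀/(2π) = 1125 Hz.
Step 4 — Series Q: Q = ω₀L/R = 7071·0.002/30 = 0.4714.

(a) f₀ = 1125 Hz  (b) Q = 0.4714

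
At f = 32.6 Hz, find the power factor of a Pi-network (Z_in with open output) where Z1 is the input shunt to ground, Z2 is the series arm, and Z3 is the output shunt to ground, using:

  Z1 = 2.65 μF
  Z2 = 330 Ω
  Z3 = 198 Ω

Step 1 — Angular frequency: ω = 2π·f = 2π·32.6 = 204.8 rad/s.
Step 2 — Component impedances:
  Z1: Z = 1/(jωC) = -j/(ω·C) = 0 - j1842 Ω
  Z2: Z = R = 330 Ω
  Z3: Z = R = 198 Ω
Step 3 — With open output, the series arm Z2 and the output shunt Z3 appear in series to ground: Z2 + Z3 = 528 Ω.
Step 4 — Parallel with input shunt Z1: Z_in = Z1 || (Z2 + Z3) = 487.9 - j139.8 Ω = 507.6∠-16.0° Ω.
Step 5 — Power factor: PF = cos(φ) = Re(Z)/|Z| = 487.92/507.57 = 0.9613.
Step 6 — Type: Im(Z) = -139.8 ⇒ leading (phase φ = -16.0°).

PF = 0.9613 (leading, φ = -16.0°)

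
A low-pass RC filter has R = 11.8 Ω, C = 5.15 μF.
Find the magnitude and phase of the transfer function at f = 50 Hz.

Step 1 — Angular frequency: ω = 2π·50 = 314.2 rad/s.
Step 2 — Transfer function: H(jω) = 1/(1 + jωRC).
Step 3 — Denominator: 1 + jωRC = 1 + j·314.2·11.8·5.15e-06 = 1 + j0.01909.
Step 4 — H = 0.9996 - j0.01908.
Step 5 — Magnitude: |H| = 0.9998 (-0.0 dB); phase: φ = -1.1°.

|H| = 0.9998 (-0.0 dB), φ = -1.1°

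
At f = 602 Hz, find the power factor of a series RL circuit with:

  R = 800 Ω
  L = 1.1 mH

Step 1 — Angular frequency: ω = 2π·f = 2π·602 = 3782 rad/s.
Step 2 — Component impedances:
  R: Z = R = 800 Ω
  L: Z = jωL = j·3782·0.0011 = 0 + j4.161 Ω
Step 3 — Series combination: Z_total = R + L = 800 + j4.161 Ω = 800∠0.3° Ω.
Step 4 — Power factor: PF = cos(φ) = Re(Z)/|Z| = 800/800 = 1.
Step 5 — Type: Im(Z) = 4.161 ⇒ lagging (phase φ = 0.3°).

PF = 1 (lagging, φ = 0.3°)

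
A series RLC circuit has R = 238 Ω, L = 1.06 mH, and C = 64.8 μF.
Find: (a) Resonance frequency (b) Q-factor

Step 1 — Resonance condition Im(Z)=0 gives ω₀ = 1/√(LC).
Step 2 — ω₀ = 1/√(0.00106·6.48e-05) = 3816 rad/s.
Step 3 — f₀ = ω₀/(2π) = 607.3 Hz.
Step 4 — Series Q: Q = ω₀L/R = 3816·0.00106/238 = 0.01699.

(a) f₀ = 607.3 Hz  (b) Q = 0.01699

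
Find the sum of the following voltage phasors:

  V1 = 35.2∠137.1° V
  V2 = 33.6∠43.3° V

Step 1 — Convert each phasor to rectangular form:
  V1 = 35.2·(cos(137.1°) + j·sin(137.1°)) = -25.79 + j23.96 V
  V2 = 33.6·(cos(43.3°) + j·sin(43.3°)) = 24.45 + j23.04 V
Step 2 — Sum components: V_total = -1.332 + j47 V.
Step 3 — Convert to polar: |V_total| = 47.02 V, ∠V_total = 91.6°.

V_total = 47.02∠91.6° V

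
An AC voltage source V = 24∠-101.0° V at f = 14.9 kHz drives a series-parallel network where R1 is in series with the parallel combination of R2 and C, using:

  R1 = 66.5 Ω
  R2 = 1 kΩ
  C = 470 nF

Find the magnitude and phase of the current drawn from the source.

Step 1 — Angular frequency: ω = 2π·f = 2π·1.49e+04 = 9.362e+04 rad/s.
Step 2 — Component impedances:
  R1: Z = R = 66.5 Ω
  R2: Z = R = 1000 Ω
  C: Z = 1/(jωC) = -j/(ω·C) = 0 - j22.73 Ω
Step 3 — Parallel branch: R2 || C = 1/(1/R2 + 1/C) = 0.5162 - j22.71 Ω.
Step 4 — Series with R1: Z_total = R1 + (R2 || C) = 67.02 - j22.71 Ω = 70.76∠-18.7° Ω.
Step 5 — Source phasor: V = 24∠-101.0° V = -4.579 - j23.56 V.
Step 6 — Ohm's law: I = V / Z_total = (-4.579 - j23.56) / (67.02 - j22.71) = 0.04558 - j0.3361 A.
Step 7 — Convert to polar: |I| = 0.3392 A, ∠I = -82.3°.

I = 0.3392∠-82.3° A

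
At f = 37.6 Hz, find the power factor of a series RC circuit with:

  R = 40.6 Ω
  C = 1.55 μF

Step 1 — Angular frequency: ω = 2π·f = 2π·37.6 = 236.2 rad/s.
Step 2 — Component impedances:
  R: Z = R = 40.6 Ω
  C: Z = 1/(jωC) = -j/(ω·C) = 0 - j2731 Ω
Step 3 — Series combination: Z_total = R + C = 40.6 - j2731 Ω = 2731∠-89.1° Ω.
Step 4 — Power factor: PF = cos(φ) = Re(Z)/|Z| = 40.6/2731 = 0.01487.
Step 5 — Type: Im(Z) = -2731 ⇒ leading (phase φ = -89.1°).

PF = 0.01487 (leading, φ = -89.1°)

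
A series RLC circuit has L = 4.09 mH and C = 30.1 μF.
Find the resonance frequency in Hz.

Step 1 — Resonance condition Im(Z)=0 gives ω₀ = 1/√(LC).
Step 2 — ω₀ = 1/√(0.00409·3.01e-05) = 2850 rad/s.
Step 3 — f₀ = ω₀/(2π) = 453.6 Hz.

f₀ = 453.6 Hz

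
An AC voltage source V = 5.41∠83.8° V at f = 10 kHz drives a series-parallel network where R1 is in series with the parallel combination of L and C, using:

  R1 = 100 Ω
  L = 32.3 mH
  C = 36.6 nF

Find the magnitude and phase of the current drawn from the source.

Step 1 — Angular frequency: ω = 2π·f = 2π·1e+04 = 6.283e+04 rad/s.
Step 2 — Component impedances:
  R1: Z = R = 100 Ω
  L: Z = jωL = j·6.283e+04·0.0323 = 0 + j2029 Ω
  C: Z = 1/(jωC) = -j/(ω·C) = 0 - j434.8 Ω
Step 3 — Parallel branch: L || C = 1/(1/L + 1/C) = 0 - j553.4 Ω.
Step 4 — Series with R1: Z_total = R1 + (L || C) = 100 - j553.4 Ω = 562.4∠-79.8° Ω.
Step 5 — Source phasor: V = 5.41∠83.8° V = 0.5843 + j5.378 V.
Step 6 — Ohm's law: I = V / Z_total = (0.5843 + j5.378) / (100 - j553.4) = -0.009226 + j0.002723 A.
Step 7 — Convert to polar: |I| = 0.00962 A, ∠I = 163.6°.

I = 0.00962∠163.6° A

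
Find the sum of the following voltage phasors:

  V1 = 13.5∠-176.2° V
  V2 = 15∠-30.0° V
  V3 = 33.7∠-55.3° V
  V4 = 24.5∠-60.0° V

Step 1 — Convert each phasor to rectangular form:
  V1 = 13.5·(cos(-176.2°) + j·sin(-176.2°)) = -13.47 - j0.8947 V
  V2 = 15·(cos(-30.0°) + j·sin(-30.0°)) = 12.99 - j7.5 V
  V3 = 33.7·(cos(-55.3°) + j·sin(-55.3°)) = 19.18 - j27.71 V
  V4 = 24.5·(cos(-60.0°) + j·sin(-60.0°)) = 12.25 - j21.22 V
Step 2 — Sum components: V_total = 30.95 - j57.32 V.
Step 3 — Convert to polar: |V_total| = 65.14 V, ∠V_total = -61.6°.

V_total = 65.14∠-61.6° V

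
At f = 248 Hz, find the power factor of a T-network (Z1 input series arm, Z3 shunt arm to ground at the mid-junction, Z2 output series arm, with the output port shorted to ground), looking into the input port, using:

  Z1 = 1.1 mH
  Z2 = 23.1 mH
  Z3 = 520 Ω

Step 1 — Angular frequency: ω = 2π·f = 2π·248 = 1558 rad/s.
Step 2 — Component impedances:
  Z1: Z = jωL = j·1558·0.0011 = 0 + j1.714 Ω
  Z2: Z = jωL = j·1558·0.0231 = 0 + j36 Ω
  Z3: Z = R = 520 Ω
Step 3 — With the output port shorted to ground, the output series arm Z2 runs from the junction to ground; the shunt arm Z3 also runs from the junction to ground. They appear in parallel: Z3 || Z2 = 2.48 + j35.82 Ω.
Step 4 — Series with input arm Z1: Z_in = Z1 + (Z3 || Z2) = 2.48 + j37.54 Ω = 37.62∠86.2° Ω.
Step 5 — Power factor: PF = cos(φ) = Re(Z)/|Z| = 2.48/37.62 = 0.06592.
Step 6 — Type: Im(Z) = 37.54 ⇒ lagging (phase φ = 86.2°).

PF = 0.06592 (lagging, φ = 86.2°)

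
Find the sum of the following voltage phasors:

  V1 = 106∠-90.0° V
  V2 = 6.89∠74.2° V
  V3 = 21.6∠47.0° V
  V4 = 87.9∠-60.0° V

Step 1 — Convert each phasor to rectangular form:
  V1 = 106·(cos(-90.0°) + j·sin(-90.0°)) = 0 - j106 V
  V2 = 6.89·(cos(74.2°) + j·sin(74.2°)) = 1.876 + j6.63 V
  V3 = 21.6·(cos(47.0°) + j·sin(47.0°)) = 14.73 + j15.8 V
  V4 = 87.9·(cos(-60.0°) + j·sin(-60.0°)) = 43.95 - j76.12 V
Step 2 — Sum components: V_total = 60.56 - j159.7 V.
Step 3 — Convert to polar: |V_total| = 170.8 V, ∠V_total = -69.2°.

V_total = 170.8∠-69.2° V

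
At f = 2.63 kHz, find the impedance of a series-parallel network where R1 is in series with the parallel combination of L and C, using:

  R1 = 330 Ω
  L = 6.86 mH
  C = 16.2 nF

Step 1 — Angular frequency: ω = 2π·f = 2π·2630 = 1.652e+04 rad/s.
Step 2 — Component impedances:
  R1: Z = R = 330 Ω
  L: Z = jωL = j·1.652e+04·0.00686 = 0 + j113.4 Ω
  C: Z = 1/(jωC) = -j/(ω·C) = 0 - j3736 Ω
Step 3 — Parallel branch: L || C = 1/(1/L + 1/C) = 0 + j116.9 Ω.
Step 4 — Series with R1: Z_total = R1 + (L || C) = 330 + j116.9 Ω = 350.1∠19.5° Ω.

Z = 330 + j116.9 Ω = 350.1∠19.5° Ω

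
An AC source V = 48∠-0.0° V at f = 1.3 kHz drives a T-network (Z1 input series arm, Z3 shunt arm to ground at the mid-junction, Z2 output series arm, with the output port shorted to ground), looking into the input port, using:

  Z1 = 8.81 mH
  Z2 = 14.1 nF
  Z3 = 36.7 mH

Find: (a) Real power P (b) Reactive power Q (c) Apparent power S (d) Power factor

Step 1 — Angular frequency: ω = 2π·f = 2π·1300 = 8168 rad/s.
Step 2 — Component impedances:
  Z1: Z = jωL = j·8168·0.00881 = 0 + j71.96 Ω
  Z2: Z = 1/(jωC) = -j/(ω·C) = 0 - j8683 Ω
  Z3: Z = jωL = j·8168·0.0367 = 0 + j299.8 Ω
Step 3 — With the output port shorted to ground, the output series arm Z2 runs from the junction to ground; the shunt arm Z3 also runs from the junction to ground. They appear in parallel: Z3 || Z2 = 0 + j310.5 Ω.
Step 4 — Series with input arm Z1: Z_in = Z1 + (Z3 || Z2) = 0 + j382.5 Ω = 382.5∠90.0° Ω.
Step 5 — Source phasor: V = 48∠-0.0° V = 48 V.
Step 6 — Current: I = V / Z = 0 - j0.1255 A = 0.1255∠-90.0° A.
Step 7 — Complex power: S = V·I* = 0 + j6.024 VA.
Step 8 — Real power: P = Re(S) = 0 W.
Step 9 — Reactive power: Q = Im(S) = 6.024 VAR.
Step 10 — Apparent power: |S| = 6.024 VA.
Step 11 — Power factor: PF = P/|S| = 0 (lagging).

(a) P = 0 W  (b) Q = 6.024 VAR  (c) S = 6.024 VA  (d) PF = 0 (lagging)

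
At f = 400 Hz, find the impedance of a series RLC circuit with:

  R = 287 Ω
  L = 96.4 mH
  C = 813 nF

Step 1 — Angular frequency: ω = 2π·f = 2π·400 = 2513 rad/s.
Step 2 — Component impedances:
  R: Z = R = 287 Ω
  L: Z = jωL = j·2513·0.0964 = 0 + j242.3 Ω
  C: Z = 1/(jωC) = -j/(ω·C) = 0 - j489.4 Ω
Step 3 — Series combination: Z_total = R + L + C = 287 - j247.1 Ω = 378.7∠-40.7° Ω.

Z = 287 - j247.1 Ω = 378.7∠-40.7° Ω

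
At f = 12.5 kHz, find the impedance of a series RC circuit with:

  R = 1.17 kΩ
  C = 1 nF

Step 1 — Angular frequency: ω = 2π·f = 2π·1.25e+04 = 7.854e+04 rad/s.
Step 2 — Component impedances:
  R: Z = R = 1170 Ω
  C: Z = 1/(jωC) = -j/(ω·C) = 0 - j1.273e+04 Ω
Step 3 — Series combination: Z_total = R + C = 1170 - j1.273e+04 Ω = 1.279e+04∠-84.7° Ω.

Z = 1170 - j1.273e+04 Ω = 1.279e+04∠-84.7° Ω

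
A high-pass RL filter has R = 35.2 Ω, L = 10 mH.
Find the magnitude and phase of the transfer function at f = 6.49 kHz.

Step 1 — Angular frequency: ω = 2π·6490 = 4.078e+04 rad/s.
Step 2 — Transfer function: H(jω) = jωL/(R + jωL).
Step 3 — Numerator jωL = j·407.8; denominator R + jωL = 35.2 + j407.8.
Step 4 — H = 0.9926 + j0.08568.
Step 5 — Magnitude: |H| = 0.9963 (-0.0 dB); phase: φ = 4.9°.

|H| = 0.9963 (-0.0 dB), φ = 4.9°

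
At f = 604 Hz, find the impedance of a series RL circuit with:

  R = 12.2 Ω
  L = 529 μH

Step 1 — Angular frequency: ω = 2π·f = 2π·604 = 3795 rad/s.
Step 2 — Component impedances:
  R: Z = R = 12.2 Ω
  L: Z = jωL = j·3795·0.000529 = 0 + j2.008 Ω
Step 3 — Series combination: Z_total = R + L = 12.2 + j2.008 Ω = 12.36∠9.3° Ω.

Z = 12.2 + j2.008 Ω = 12.36∠9.3° Ω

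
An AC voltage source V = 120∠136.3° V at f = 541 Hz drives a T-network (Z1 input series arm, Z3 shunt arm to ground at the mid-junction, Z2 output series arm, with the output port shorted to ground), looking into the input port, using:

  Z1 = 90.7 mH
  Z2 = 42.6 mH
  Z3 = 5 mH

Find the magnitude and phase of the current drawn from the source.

Step 1 — Angular frequency: ω = 2π·f = 2π·541 = 3399 rad/s.
Step 2 — Component impedances:
  Z1: Z = jωL = j·3399·0.0907 = 0 + j308.3 Ω
  Z2: Z = jωL = j·3399·0.0426 = 0 + j144.8 Ω
  Z3: Z = jωL = j·3399·0.005 = 0 + j17 Ω
Step 3 — With the output port shorted to ground, the output series arm Z2 runs from the junction to ground; the shunt arm Z3 also runs from the junction to ground. They appear in parallel: Z3 || Z2 = 0 + j15.21 Ω.
Step 4 — Series with input arm Z1: Z_in = Z1 + (Z3 || Z2) = 0 + j323.5 Ω = 323.5∠90.0° Ω.
Step 5 — Source phasor: V = 120∠136.3° V = -86.76 + j82.91 V.
Step 6 — Ohm's law: I = V / Z_total = (-86.76 + j82.91) / (0 + j323.5) = 0.2563 + j0.2682 A.
Step 7 — Convert to polar: |I| = 0.3709 A, ∠I = 46.3°.

I = 0.3709∠46.3° A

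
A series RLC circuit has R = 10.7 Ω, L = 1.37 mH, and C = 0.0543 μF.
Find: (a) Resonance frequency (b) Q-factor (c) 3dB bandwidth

Step 1 — Resonance condition Im(Z)=0 gives ω₀ = 1/√(LC).
Step 2 — ω₀ = 1/√(0.00137·5.43e-08) = 1.159e+05 rad/s.
Step 3 — f₀ = ω₀/(2π) = 1.845e+04 Hz.
Step 4 — Series Q: Q = ω₀L/R = 1.159e+05·0.00137/10.7 = 14.84.
Step 5 — 3dB bandwidth: Δω = ω₀/Q = 7810 rad/s; BW = Δω/(2π) = 1243 Hz.

(a) f₀ = 1.845e+04 Hz  (b) Q = 14.84  (c) BW = 1243 Hz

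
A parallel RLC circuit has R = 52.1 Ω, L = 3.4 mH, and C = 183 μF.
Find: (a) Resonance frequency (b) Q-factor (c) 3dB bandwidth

Step 1 — Resonance: ω₀ = 1/√(LC) = 1/√(0.0034·0.000183) = 1268 rad/s.
Step 2 — f₀ = ω₀/(2π) = 201.8 Hz.
Step 3 — Parallel Q: Q = R/(ω₀L) = 52.1/(1268·0.0034) = 12.09.
Step 4 — Bandwidth: Δω = ω₀/Q = 104.9 rad/s; BW = Δω/(2π) = 16.69 Hz.

(a) f₀ = 201.8 Hz  (b) Q = 12.09  (c) BW = 16.69 Hz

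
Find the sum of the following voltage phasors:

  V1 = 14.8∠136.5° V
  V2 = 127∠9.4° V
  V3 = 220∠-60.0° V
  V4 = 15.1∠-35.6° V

Step 1 — Convert each phasor to rectangular form:
  V1 = 14.8·(cos(136.5°) + j·sin(136.5°)) = -10.74 + j10.19 V
  V2 = 127·(cos(9.4°) + j·sin(9.4°)) = 125.3 + j20.74 V
  V3 = 220·(cos(-60.0°) + j·sin(-60.0°)) = 110 - j190.5 V
  V4 = 15.1·(cos(-35.6°) + j·sin(-35.6°)) = 12.28 - j8.79 V
Step 2 — Sum components: V_total = 236.8 - j168.4 V.
Step 3 — Convert to polar: |V_total| = 290.6 V, ∠V_total = -35.4°.

V_total = 290.6∠-35.4° V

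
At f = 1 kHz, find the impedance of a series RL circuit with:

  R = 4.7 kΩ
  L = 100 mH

Step 1 — Angular frequency: ω = 2π·f = 2π·1000 = 6283 rad/s.
Step 2 — Component impedances:
  R: Z = R = 4700 Ω
  L: Z = jωL = j·6283·0.1 = 0 + j628.3 Ω
Step 3 — Series combination: Z_total = R + L = 4700 + j628.3 Ω = 4742∠7.6° Ω.

Z = 4700 + j628.3 Ω = 4742∠7.6° Ω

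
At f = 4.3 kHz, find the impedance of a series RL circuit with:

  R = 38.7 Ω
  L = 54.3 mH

Step 1 — Angular frequency: ω = 2π·f = 2π·4300 = 2.702e+04 rad/s.
Step 2 — Component impedances:
  R: Z = R = 38.7 Ω
  L: Z = jωL = j·2.702e+04·0.0543 = 0 + j1467 Ω
Step 3 — Series combination: Z_total = R + L = 38.7 + j1467 Ω = 1468∠88.5° Ω.

Z = 38.7 + j1467 Ω = 1468∠88.5° Ω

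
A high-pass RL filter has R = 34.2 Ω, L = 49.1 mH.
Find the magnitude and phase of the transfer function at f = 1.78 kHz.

Step 1 — Angular frequency: ω = 2π·1780 = 1.118e+04 rad/s.
Step 2 — Transfer function: H(jω) = jωL/(R + jωL).
Step 3 — Numerator jωL = j·549.1; denominator R + jωL = 34.2 + j549.1.
Step 4 — H = 0.9961 + j0.06204.
Step 5 — Magnitude: |H| = 0.9981 (-0.0 dB); phase: φ = 3.6°.

|H| = 0.9981 (-0.0 dB), φ = 3.6°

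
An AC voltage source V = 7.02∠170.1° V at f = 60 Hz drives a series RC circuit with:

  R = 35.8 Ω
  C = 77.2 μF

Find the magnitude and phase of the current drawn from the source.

Step 1 — Angular frequency: ω = 2π·f = 2π·60 = 377 rad/s.
Step 2 — Component impedances:
  R: Z = R = 35.8 Ω
  C: Z = 1/(jωC) = -j/(ω·C) = 0 - j34.36 Ω
Step 3 — Series combination: Z_total = R + C = 35.8 - j34.36 Ω = 49.62∠-43.8° Ω.
Step 4 — Source phasor: V = 7.02∠170.1° V = -6.915 + j1.207 V.
Step 5 — Ohm's law: I = V / Z_total = (-6.915 + j1.207) / (35.8 - j34.36) = -0.1174 - j0.07895 A.
Step 6 — Convert to polar: |I| = 0.1415 A, ∠I = -146.1°.

I = 0.1415∠-146.1° A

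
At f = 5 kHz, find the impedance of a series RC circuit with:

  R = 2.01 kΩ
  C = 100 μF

Step 1 — Angular frequency: ω = 2π·f = 2π·5000 = 3.142e+04 rad/s.
Step 2 — Component impedances:
  R: Z = R = 2010 Ω
  C: Z = 1/(jωC) = -j/(ω·C) = 0 - j0.3183 Ω
Step 3 — Series combination: Z_total = R + C = 2010 - j0.3183 Ω = 2010∠-0.0° Ω.

Z = 2010 - j0.3183 Ω = 2010∠-0.0° Ω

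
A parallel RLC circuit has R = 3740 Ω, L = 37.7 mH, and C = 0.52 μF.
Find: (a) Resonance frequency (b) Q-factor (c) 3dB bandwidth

Step 1 — Resonance: ω₀ = 1/√(LC) = 1/√(0.0377·5.2e-07) = 7142 rad/s.
Step 2 — f₀ = ω₀/(2π) = 1137 Hz.
Step 3 — Parallel Q: Q = R/(ω₀L) = 3740/(7142·0.0377) = 13.89.
Step 4 — Bandwidth: Δω = ω₀/Q = 514.2 rad/s; BW = Δω/(2π) = 81.84 Hz.

(a) f₀ = 1137 Hz  (b) Q = 13.89  (c) BW = 81.84 Hz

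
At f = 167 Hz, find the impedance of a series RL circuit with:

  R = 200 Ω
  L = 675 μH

Step 1 — Angular frequency: ω = 2π·f = 2π·167 = 1049 rad/s.
Step 2 — Component impedances:
  R: Z = R = 200 Ω
  L: Z = jωL = j·1049·0.000675 = 0 + j0.7083 Ω
Step 3 — Series combination: Z_total = R + L = 200 + j0.7083 Ω = 200∠0.2° Ω.

Z = 200 + j0.7083 Ω = 200∠0.2° Ω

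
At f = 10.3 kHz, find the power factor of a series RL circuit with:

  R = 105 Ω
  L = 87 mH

Step 1 — Angular frequency: ω = 2π·f = 2π·1.03e+04 = 6.472e+04 rad/s.
Step 2 — Component impedances:
  R: Z = R = 105 Ω
  L: Z = jωL = j·6.472e+04·0.087 = 0 + j5630 Ω
Step 3 — Series combination: Z_total = R + L = 105 + j5630 Ω = 5631∠88.9° Ω.
Step 4 — Power factor: PF = cos(φ) = Re(Z)/|Z| = 105/5631 = 0.01865.
Step 5 — Type: Im(Z) = 5630 ⇒ lagging (phase φ = 88.9°).

PF = 0.01865 (lagging, φ = 88.9°)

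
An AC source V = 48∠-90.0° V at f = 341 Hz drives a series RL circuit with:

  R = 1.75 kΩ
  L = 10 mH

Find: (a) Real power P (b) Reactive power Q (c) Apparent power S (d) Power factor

Step 1 — Angular frequency: ω = 2π·f = 2π·341 = 2143 rad/s.
Step 2 — Component impedances:
  R: Z = R = 1750 Ω
  L: Z = jωL = j·2143·0.01 = 0 + j21.43 Ω
Step 3 — Series combination: Z_total = R + L = 1750 + j21.43 Ω = 1750∠0.7° Ω.
Step 4 — Source phasor: V = 48∠-90.0° V = 0 - j48 V.
Step 5 — Current: I = V / Z = -0.0003358 - j0.02742 A = 0.02743∠-90.7° A.
Step 6 — Complex power: S = V·I* = 1.316 + j0.01612 VA.
Step 7 — Real power: P = Re(S) = 1.316 W.
Step 8 — Reactive power: Q = Im(S) = 0.01612 VAR.
Step 9 — Apparent power: |S| = 1.316 VA.
Step 10 — Power factor: PF = P/|S| = 0.9999 (lagging).

(a) P = 1.316 W  (b) Q = 0.01612 VAR  (c) S = 1.316 VA  (d) PF = 0.9999 (lagging)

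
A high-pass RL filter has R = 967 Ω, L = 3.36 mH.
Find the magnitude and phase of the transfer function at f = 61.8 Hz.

Step 1 — Angular frequency: ω = 2π·61.8 = 388.3 rad/s.
Step 2 — Transfer function: H(jω) = jωL/(R + jωL).
Step 3 — Numerator jωL = j·1.305; denominator R + jωL = 967 + j1.305.
Step 4 — H = 1.82e-06 + j0.001349.
Step 5 — Magnitude: |H| = 0.001349 (-57.4 dB); phase: φ = 89.9°.

|H| = 0.001349 (-57.4 dB), φ = 89.9°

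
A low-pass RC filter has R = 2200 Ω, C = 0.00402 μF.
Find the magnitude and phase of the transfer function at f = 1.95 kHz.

Step 1 — Angular frequency: ω = 2π·1950 = 1.225e+04 rad/s.
Step 2 — Transfer function: H(jω) = 1/(1 + jωRC).
Step 3 — Denominator: 1 + jωRC = 1 + j·1.225e+04·2200·4.02e-09 = 1 + j0.1084.
Step 4 — H = 0.9884 - j0.1071.
Step 5 — Magnitude: |H| = 0.9942 (-0.1 dB); phase: φ = -6.2°.

|H| = 0.9942 (-0.1 dB), φ = -6.2°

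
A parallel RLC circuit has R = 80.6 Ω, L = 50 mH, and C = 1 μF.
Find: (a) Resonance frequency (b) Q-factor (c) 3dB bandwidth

Step 1 — Resonance: ω₀ = 1/√(LC) = 1/√(0.05·1e-06) = 4472 rad/s.
Step 2 — f₀ = ω₀/(2π) = 711.8 Hz.
Step 3 — Parallel Q: Q = R/(ω₀L) = 80.6/(4472·0.05) = 0.3605.
Step 4 — Bandwidth: Δω = ω₀/Q = 1.241e+04 rad/s; BW = Δω/(2π) = 1975 Hz.

(a) f₀ = 711.8 Hz  (b) Q = 0.3605  (c) BW = 1975 Hz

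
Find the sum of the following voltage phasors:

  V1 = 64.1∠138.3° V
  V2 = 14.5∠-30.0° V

Step 1 — Convert each phasor to rectangular form:
  V1 = 64.1·(cos(138.3°) + j·sin(138.3°)) = -47.86 + j42.64 V
  V2 = 14.5·(cos(-30.0°) + j·sin(-30.0°)) = 12.56 - j7.25 V
Step 2 — Sum components: V_total = -35.3 + j35.39 V.
Step 3 — Convert to polar: |V_total| = 49.99 V, ∠V_total = 134.9°.

V_total = 49.99∠134.9° V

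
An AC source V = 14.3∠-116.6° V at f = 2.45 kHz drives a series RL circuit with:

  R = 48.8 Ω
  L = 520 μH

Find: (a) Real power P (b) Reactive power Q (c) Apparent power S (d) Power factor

Step 1 — Angular frequency: ω = 2π·f = 2π·2450 = 1.539e+04 rad/s.
Step 2 — Component impedances:
  R: Z = R = 48.8 Ω
  L: Z = jωL = j·1.539e+04·0.00052 = 0 + j8.005 Ω
Step 3 — Series combination: Z_total = R + L = 48.8 + j8.005 Ω = 49.45∠9.3° Ω.
Step 4 — Source phasor: V = 14.3∠-116.6° V = -6.403 - j12.79 V.
Step 5 — Current: I = V / Z = -0.1696 - j0.2342 A = 0.2892∠-125.9° A.
Step 6 — Complex power: S = V·I* = 4.081 + j0.6693 VA.
Step 7 — Real power: P = Re(S) = 4.081 W.
Step 8 — Reactive power: Q = Im(S) = 0.6693 VAR.
Step 9 — Apparent power: |S| = 4.135 VA.
Step 10 — Power factor: PF = P/|S| = 0.9868 (lagging).

(a) P = 4.081 W  (b) Q = 0.6693 VAR  (c) S = 4.135 VA  (d) PF = 0.9868 (lagging)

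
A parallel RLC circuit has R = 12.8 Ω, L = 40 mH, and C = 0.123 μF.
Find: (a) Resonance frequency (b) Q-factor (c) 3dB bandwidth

Step 1 — Resonance: ω₀ = 1/√(LC) = 1/√(0.04·1.23e-07) = 1.426e+04 rad/s.
Step 2 — f₀ = ω₀/(2π) = 2269 Hz.
Step 3 — Parallel Q: Q = R/(ω₀L) = 12.8/(1.426e+04·0.04) = 0.02245.
Step 4 — Bandwidth: Δω = ω₀/Q = 6.352e+05 rad/s; BW = Δω/(2π) = 1.011e+05 Hz.

(a) f₀ = 2269 Hz  (b) Q = 0.02245  (c) BW = 1.011e+05 Hz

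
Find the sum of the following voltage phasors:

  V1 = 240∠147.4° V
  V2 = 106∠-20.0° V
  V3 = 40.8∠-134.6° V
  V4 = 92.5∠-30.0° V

Step 1 — Convert each phasor to rectangular form:
  V1 = 240·(cos(147.4°) + j·sin(147.4°)) = -202.2 + j129.3 V
  V2 = 106·(cos(-20.0°) + j·sin(-20.0°)) = 99.61 - j36.25 V
  V3 = 40.8·(cos(-134.6°) + j·sin(-134.6°)) = -28.65 - j29.05 V
  V4 = 92.5·(cos(-30.0°) + j·sin(-30.0°)) = 80.11 - j46.25 V
Step 2 — Sum components: V_total = -51.12 + j17.75 V.
Step 3 — Convert to polar: |V_total| = 54.12 V, ∠V_total = 160.9°.

V_total = 54.12∠160.9° V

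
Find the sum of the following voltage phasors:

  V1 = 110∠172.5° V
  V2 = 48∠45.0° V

Step 1 — Convert each phasor to rectangular form:
  V1 = 110·(cos(172.5°) + j·sin(172.5°)) = -109.1 + j14.36 V
  V2 = 48·(cos(45.0°) + j·sin(45.0°)) = 33.94 + j33.94 V
Step 2 — Sum components: V_total = -75.12 + j48.3 V.
Step 3 — Convert to polar: |V_total| = 89.31 V, ∠V_total = 147.3°.

V_total = 89.31∠147.3° V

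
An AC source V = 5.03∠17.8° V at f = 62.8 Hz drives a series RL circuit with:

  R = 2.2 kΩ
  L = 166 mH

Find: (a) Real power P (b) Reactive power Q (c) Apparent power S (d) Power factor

Step 1 — Angular frequency: ω = 2π·f = 2π·62.8 = 394.6 rad/s.
Step 2 — Component impedances:
  R: Z = R = 2200 Ω
  L: Z = jωL = j·394.6·0.166 = 0 + j65.5 Ω
Step 3 — Series combination: Z_total = R + L = 2200 + j65.5 Ω = 2201∠1.7° Ω.
Step 4 — Source phasor: V = 5.03∠17.8° V = 4.789 + j1.538 V.
Step 5 — Current: I = V / Z = 0.002196 + j0.0006336 A = 0.002285∠16.1° A.
Step 6 — Complex power: S = V·I* = 0.01149 + j0.0003421 VA.
Step 7 — Real power: P = Re(S) = 0.01149 W.
Step 8 — Reactive power: Q = Im(S) = 0.0003421 VAR.
Step 9 — Apparent power: |S| = 0.0115 VA.
Step 10 — Power factor: PF = P/|S| = 0.9996 (lagging).

(a) P = 0.01149 W  (b) Q = 0.0003421 VAR  (c) S = 0.0115 VA  (d) PF = 0.9996 (lagging)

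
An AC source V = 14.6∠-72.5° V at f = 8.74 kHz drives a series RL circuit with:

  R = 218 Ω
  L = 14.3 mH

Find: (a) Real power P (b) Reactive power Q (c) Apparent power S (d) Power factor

Step 1 — Angular frequency: ω = 2π·f = 2π·8740 = 5.492e+04 rad/s.
Step 2 — Component impedances:
  R: Z = R = 218 Ω
  L: Z = jωL = j·5.492e+04·0.0143 = 0 + j785.3 Ω
Step 3 — Series combination: Z_total = R + L = 218 + j785.3 Ω = 815∠74.5° Ω.
Step 4 — Source phasor: V = 14.6∠-72.5° V = 4.39 - j13.92 V.
Step 5 — Current: I = V / Z = -0.01502 - j0.009761 A = 0.01791∠-147.0° A.
Step 6 — Complex power: S = V·I* = 0.06996 + j0.252 VA.
Step 7 — Real power: P = Re(S) = 0.06996 W.
Step 8 — Reactive power: Q = Im(S) = 0.252 VAR.
Step 9 — Apparent power: |S| = 0.2616 VA.
Step 10 — Power factor: PF = P/|S| = 0.2675 (lagging).

(a) P = 0.06996 W  (b) Q = 0.252 VAR  (c) S = 0.2616 VA  (d) PF = 0.2675 (lagging)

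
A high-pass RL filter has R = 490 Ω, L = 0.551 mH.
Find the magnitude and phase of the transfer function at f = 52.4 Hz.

Step 1 — Angular frequency: ω = 2π·52.4 = 329.2 rad/s.
Step 2 — Transfer function: H(jω) = jωL/(R + jωL).
Step 3 — Numerator jωL = j·0.1814; denominator R + jωL = 490 + j0.1814.
Step 4 — H = 1.371e-07 + j0.0003702.
Step 5 — Magnitude: |H| = 0.0003702 (-68.6 dB); phase: φ = 90.0°.

|H| = 0.0003702 (-68.6 dB), φ = 90.0°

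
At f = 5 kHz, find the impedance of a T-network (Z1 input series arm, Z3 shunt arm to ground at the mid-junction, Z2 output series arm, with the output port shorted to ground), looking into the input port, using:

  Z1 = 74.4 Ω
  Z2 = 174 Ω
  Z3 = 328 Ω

Step 1 — Angular frequency: ω = 2π·f = 2π·5000 = 3.142e+04 rad/s.
Step 2 — Component impedances:
  Z1: Z = R = 74.4 Ω
  Z2: Z = R = 174 Ω
  Z3: Z = R = 328 Ω
Step 3 — With the output port shorted to ground, the output series arm Z2 runs from the junction to ground; the shunt arm Z3 also runs from the junction to ground. They appear in parallel: Z3 || Z2 = 113.7 Ω.
Step 4 — Series with input arm Z1: Z_in = Z1 + (Z3 || Z2) = 188.1 Ω = 188.1∠0.0° Ω.

Z = 188.1 Ω = 188.1∠0.0° Ω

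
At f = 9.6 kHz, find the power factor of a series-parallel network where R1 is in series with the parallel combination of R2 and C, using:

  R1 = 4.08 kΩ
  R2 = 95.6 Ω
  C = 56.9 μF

Step 1 — Angular frequency: ω = 2π·f = 2π·9600 = 6.032e+04 rad/s.
Step 2 — Component impedances:
  R1: Z = R = 4080 Ω
  R2: Z = R = 95.6 Ω
  C: Z = 1/(jωC) = -j/(ω·C) = 0 - j0.2914 Ω
Step 3 — Parallel branch: R2 || C = 1/(1/R2 + 1/C) = 0.000888 - j0.2914 Ω.
Step 4 — Series with R1: Z_total = R1 + (R2 || C) = 4080 - j0.2914 Ω = 4080∠-0.0° Ω.
Step 5 — Power factor: PF = cos(φ) = Re(Z)/|Z| = 4080/4080 = 1.
Step 6 — Type: Im(Z) = -0.2914 ⇒ leading (phase φ = -0.0°).

PF = 1 (leading, φ = -0.0°)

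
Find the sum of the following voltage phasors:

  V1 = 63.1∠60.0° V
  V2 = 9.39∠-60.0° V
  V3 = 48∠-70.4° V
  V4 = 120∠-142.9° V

Step 1 — Convert each phasor to rectangular form:
  V1 = 63.1·(cos(60.0°) + j·sin(60.0°)) = 31.55 + j54.65 V
  V2 = 9.39·(cos(-60.0°) + j·sin(-60.0°)) = 4.695 - j8.132 V
  V3 = 48·(cos(-70.4°) + j·sin(-70.4°)) = 16.1 - j45.22 V
  V4 = 120·(cos(-142.9°) + j·sin(-142.9°)) = -95.71 - j72.38 V
Step 2 — Sum components: V_total = -43.36 - j71.09 V.
Step 3 — Convert to polar: |V_total| = 83.27 V, ∠V_total = -121.4°.

V_total = 83.27∠-121.4° V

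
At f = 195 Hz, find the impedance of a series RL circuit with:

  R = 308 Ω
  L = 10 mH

Step 1 — Angular frequency: ω = 2π·f = 2π·195 = 1225 rad/s.
Step 2 — Component impedances:
  R: Z = R = 308 Ω
  L: Z = jωL = j·1225·0.01 = 0 + j12.25 Ω
Step 3 — Series combination: Z_total = R + L = 308 + j12.25 Ω = 308.2∠2.3° Ω.

Z = 308 + j12.25 Ω = 308.2∠2.3° Ω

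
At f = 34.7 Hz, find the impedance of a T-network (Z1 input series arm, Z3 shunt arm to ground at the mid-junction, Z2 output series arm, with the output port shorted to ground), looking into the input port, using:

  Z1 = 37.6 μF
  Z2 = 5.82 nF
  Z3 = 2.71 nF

Step 1 — Angular frequency: ω = 2π·f = 2π·34.7 = 218 rad/s.
Step 2 — Component impedances:
  Z1: Z = 1/(jωC) = -j/(ω·C) = 0 - j122 Ω
  Z2: Z = 1/(jωC) = -j/(ω·C) = 0 - j7.881e+05 Ω
  Z3: Z = 1/(jωC) = -j/(ω·C) = 0 - j1.692e+06 Ω
Step 3 — With the output port shorted to ground, the output series arm Z2 runs from the junction to ground; the shunt arm Z3 also runs from the junction to ground. They appear in parallel: Z3 || Z2 = 0 - j5.377e+05 Ω.
Step 4 — Series with input arm Z1: Z_in = Z1 + (Z3 || Z2) = 0 - j5.378e+05 Ω = 5.378e+05∠-90.0° Ω.

Z = 0 - j5.378e+05 Ω = 5.378e+05∠-90.0° Ω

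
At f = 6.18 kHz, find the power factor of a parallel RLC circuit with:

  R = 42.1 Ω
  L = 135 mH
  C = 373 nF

Step 1 — Angular frequency: ω = 2π·f = 2π·6180 = 3.883e+04 rad/s.
Step 2 — Component impedances:
  R: Z = R = 42.1 Ω
  L: Z = jωL = j·3.883e+04·0.135 = 0 + j5242 Ω
  C: Z = 1/(jωC) = -j/(ω·C) = 0 - j69.04 Ω
Step 3 — Parallel combination: 1/Z_total = 1/R + 1/L + 1/C; Z_total = 30.91 - j18.6 Ω = 36.07∠-31.0° Ω.
Step 4 — Power factor: PF = cos(φ) = Re(Z)/|Z| = 30.909/36.073 = 0.8568.
Step 5 — Type: Im(Z) = -18.6 ⇒ leading (phase φ = -31.0°).

PF = 0.8568 (leading, φ = -31.0°)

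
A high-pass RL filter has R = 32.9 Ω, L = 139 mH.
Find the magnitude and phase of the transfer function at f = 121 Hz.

Step 1 — Angular frequency: ω = 2π·121 = 760.3 rad/s.
Step 2 — Transfer function: H(jω) = jωL/(R + jωL).
Step 3 — Numerator jωL = j·105.7; denominator R + jωL = 32.9 + j105.7.
Step 4 — H = 0.9116 + j0.2838.
Step 5 — Magnitude: |H| = 0.9548 (-0.4 dB); phase: φ = 17.3°.

|H| = 0.9548 (-0.4 dB), φ = 17.3°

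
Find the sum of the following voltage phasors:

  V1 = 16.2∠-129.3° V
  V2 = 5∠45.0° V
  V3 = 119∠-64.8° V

Step 1 — Convert each phasor to rectangular form:
  V1 = 16.2·(cos(-129.3°) + j·sin(-129.3°)) = -10.26 - j12.54 V
  V2 = 5·(cos(45.0°) + j·sin(45.0°)) = 3.536 + j3.536 V
  V3 = 119·(cos(-64.8°) + j·sin(-64.8°)) = 50.67 - j107.7 V
Step 2 — Sum components: V_total = 43.94 - j116.7 V.
Step 3 — Convert to polar: |V_total| = 124.7 V, ∠V_total = -69.4°.

V_total = 124.7∠-69.4° V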